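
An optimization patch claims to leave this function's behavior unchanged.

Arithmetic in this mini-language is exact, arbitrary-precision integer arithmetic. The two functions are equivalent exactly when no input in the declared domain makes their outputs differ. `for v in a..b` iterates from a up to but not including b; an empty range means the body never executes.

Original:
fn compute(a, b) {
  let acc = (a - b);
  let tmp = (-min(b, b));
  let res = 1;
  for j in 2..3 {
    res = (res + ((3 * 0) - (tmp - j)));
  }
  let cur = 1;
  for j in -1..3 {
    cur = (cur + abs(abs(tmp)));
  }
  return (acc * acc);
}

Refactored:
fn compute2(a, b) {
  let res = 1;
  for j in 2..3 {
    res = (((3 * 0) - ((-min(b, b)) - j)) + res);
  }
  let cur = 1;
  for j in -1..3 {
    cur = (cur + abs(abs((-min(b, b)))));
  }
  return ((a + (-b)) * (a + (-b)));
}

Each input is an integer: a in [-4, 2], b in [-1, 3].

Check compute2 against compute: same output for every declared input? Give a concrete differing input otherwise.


The two are interchangeable: min/max/abs usage differs, plus local variable names differ, plus arithmetic usage differs, plus statement counts differ, and every declared input agrees.
As a probe, take a=-2, b=1: compute runs acc = -3; tmp = -1; res = 1; [j=2]; res = 4; cur = 1; [j=-1]; cur = 2; [j=0]; cur = 3; [j=1]; cur = 4; [j=2]; cur = 5; return 9; compute2 runs res = 1; [j=2]; res = 4; cur = 1; [j=-1]; cur = 2; [j=0]; cur = 3; [j=1]; cur = 4; [j=2]; cur = 5; return 9; both end at 9.
Sweeping the whole domain (35 inputs) finds no disagreement.
verdict: equivalent


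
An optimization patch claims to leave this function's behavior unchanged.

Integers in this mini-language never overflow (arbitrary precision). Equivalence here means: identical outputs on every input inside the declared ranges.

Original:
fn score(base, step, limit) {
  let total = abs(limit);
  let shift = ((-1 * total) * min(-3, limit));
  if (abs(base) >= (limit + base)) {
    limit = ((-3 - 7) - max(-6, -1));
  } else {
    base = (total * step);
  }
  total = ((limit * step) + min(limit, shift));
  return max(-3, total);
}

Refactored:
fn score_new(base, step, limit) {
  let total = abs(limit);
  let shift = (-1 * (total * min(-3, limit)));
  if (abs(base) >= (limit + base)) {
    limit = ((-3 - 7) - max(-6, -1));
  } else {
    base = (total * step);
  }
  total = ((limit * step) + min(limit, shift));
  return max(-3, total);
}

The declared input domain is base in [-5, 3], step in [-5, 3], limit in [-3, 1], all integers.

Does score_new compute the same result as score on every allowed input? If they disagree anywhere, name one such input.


This is a faithful refactor — same computation, different form, but the computed results match everywhere.
Tracing base=-4, step=-4, limit=-3: score: total = 3; shift = 9; (abs(base) >= (limit + base)) -> true; limit = -9; total = 27; return 27 | score_new: total = 3; shift = 9; (abs(base) >= (limit + base)) -> true; limit = -9; total = 27; return 27 — matching result 27.
Sweeping the whole domain (405 inputs) finds no disagreement.
verdict: equivalent


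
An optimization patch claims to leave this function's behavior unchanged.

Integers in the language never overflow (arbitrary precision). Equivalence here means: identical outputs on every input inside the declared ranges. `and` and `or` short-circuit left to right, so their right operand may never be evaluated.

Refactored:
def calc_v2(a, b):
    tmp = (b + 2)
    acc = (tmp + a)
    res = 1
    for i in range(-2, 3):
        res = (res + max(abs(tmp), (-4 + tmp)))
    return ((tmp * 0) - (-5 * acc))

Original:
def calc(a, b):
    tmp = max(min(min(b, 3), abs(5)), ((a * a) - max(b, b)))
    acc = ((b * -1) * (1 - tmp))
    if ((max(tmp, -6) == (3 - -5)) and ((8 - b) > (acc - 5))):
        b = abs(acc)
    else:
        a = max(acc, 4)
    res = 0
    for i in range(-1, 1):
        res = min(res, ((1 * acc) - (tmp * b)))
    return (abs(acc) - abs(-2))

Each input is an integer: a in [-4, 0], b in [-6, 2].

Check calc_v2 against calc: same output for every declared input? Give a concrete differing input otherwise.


At a=-4, b=-6: calc gives 124, calc_v2 gives -40.
verdict: not equivalent; witness: a=-4, b=-6


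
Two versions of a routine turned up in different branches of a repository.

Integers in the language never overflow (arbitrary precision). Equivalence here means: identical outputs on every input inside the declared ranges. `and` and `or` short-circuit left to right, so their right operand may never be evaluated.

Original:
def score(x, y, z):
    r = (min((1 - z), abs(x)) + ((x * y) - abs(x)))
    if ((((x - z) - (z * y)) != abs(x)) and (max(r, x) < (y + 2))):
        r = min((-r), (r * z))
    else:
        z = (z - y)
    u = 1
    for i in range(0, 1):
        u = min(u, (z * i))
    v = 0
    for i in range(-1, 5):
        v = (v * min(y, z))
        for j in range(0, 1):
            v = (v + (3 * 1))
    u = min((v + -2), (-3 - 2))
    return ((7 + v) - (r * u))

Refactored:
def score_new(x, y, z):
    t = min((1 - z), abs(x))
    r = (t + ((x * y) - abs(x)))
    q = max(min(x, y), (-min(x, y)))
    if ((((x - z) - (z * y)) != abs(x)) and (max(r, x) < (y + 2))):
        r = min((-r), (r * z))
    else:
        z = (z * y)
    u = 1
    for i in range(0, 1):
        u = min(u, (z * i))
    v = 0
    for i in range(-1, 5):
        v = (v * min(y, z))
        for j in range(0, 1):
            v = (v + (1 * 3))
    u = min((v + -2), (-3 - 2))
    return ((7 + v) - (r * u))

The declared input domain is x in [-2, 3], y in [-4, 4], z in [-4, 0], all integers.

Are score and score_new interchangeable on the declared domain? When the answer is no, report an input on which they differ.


Try x=-2, y=-1, z=-4.
score: r becomes 2; next ((((x - z) - (z * y)) != abs(x)) and (max(r, x) < (y + 2))) evaluates to false; next z becomes -3; next u becomes 1; next at i=0:; next u becomes 0; next v becomes 0; next at i=-1:; next v becomes 0; next at j=0:; next v becomes 3; next at i=0:; next v becomes -9; next at j=0:; next v becomes -6; next at i=1:; next v becomes 18; next at j=0:; next v becomes 21; next at i=2:; next v becomes -63; next at j=0:; next v becomes -60; next at i=3:; next v becomes 180; next at j=0:; next v becomes 183; next at i=4:; next v becomes -549; next at j=0:; next v becomes -546; next u becomes -548; next final value 557
score_new: t becomes 2; next r becomes 2; next q becomes 2; next ((((x - z) - (z * y)) != abs(x)) and (max(r, x) < (y + 2))) evaluates to false; next z becomes 4; next u becomes 1; next at i=0:; next u becomes 0; next v becomes 0; next at i=-1:; next v becomes 0; next at j=0:; next v becomes 3; next at i=0:; next v becomes -3; next at j=0:; next v becomes 0; next at i=1:; next v becomes 0; next at j=0:; next v becomes 3; next at i=2:; next v becomes -3; next at j=0:; next v becomes 0; next at i=3:; next v becomes 0; next at j=0:; next v becomes 3; next at i=4:; next v becomes -3; next at j=0:; next v becomes 0; next u becomes -5; next final value 17
557 against 17: the behavior changed.
verdict: not equivalent; witness: x=-2, y=-1, z=-4


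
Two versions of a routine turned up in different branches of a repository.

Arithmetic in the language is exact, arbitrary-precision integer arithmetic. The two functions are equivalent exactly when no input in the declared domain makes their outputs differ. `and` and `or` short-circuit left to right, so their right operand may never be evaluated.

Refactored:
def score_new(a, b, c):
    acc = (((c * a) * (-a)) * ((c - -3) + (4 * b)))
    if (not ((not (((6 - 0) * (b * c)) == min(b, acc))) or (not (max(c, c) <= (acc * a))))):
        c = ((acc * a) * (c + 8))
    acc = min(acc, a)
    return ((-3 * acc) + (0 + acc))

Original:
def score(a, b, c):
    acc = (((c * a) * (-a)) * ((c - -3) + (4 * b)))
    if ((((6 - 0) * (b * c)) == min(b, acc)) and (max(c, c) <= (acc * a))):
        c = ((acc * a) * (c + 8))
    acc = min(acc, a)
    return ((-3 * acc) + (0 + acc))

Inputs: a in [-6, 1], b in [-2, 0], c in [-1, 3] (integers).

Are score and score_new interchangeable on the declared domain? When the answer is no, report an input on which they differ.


Equivalent — the differences include boolean connective usage differs, yet no declared input distinguishes the two.
Spot check at a=-5, b=0, c=2 — score: acc := -250 | ((((6 - 0) * (b * c)) == min(b, acc)) and (max(c, c) <= (acc * a))): false | acc := -250 | result 500. score_new: acc := -250 | (not ((not (((6 - 0) * (b * c)) == min(b, acc))) or (not (max(c, c) <= (acc * a))))): false | acc := -250 | result 500. Both give 500.
Checked all 120 inputs in the declared domain: the outputs agree on every one.
verdict: equivalent


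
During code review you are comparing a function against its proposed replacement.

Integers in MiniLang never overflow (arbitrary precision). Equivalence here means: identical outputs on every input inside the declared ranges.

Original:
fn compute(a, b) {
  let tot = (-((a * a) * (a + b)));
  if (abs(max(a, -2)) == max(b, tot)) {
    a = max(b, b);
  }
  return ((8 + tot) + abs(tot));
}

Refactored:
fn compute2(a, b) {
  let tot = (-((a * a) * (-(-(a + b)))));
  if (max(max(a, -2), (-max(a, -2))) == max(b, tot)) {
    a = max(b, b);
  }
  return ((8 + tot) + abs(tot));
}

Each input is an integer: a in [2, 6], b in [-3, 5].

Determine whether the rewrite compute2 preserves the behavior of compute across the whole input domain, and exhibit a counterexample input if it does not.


Equivalent — the differences include constant usage differs, min/max/abs usage differs, yet no declared input distinguishes the two.
Spot check at a=2, b=-3 — compute: tot = 4; (abs(max(a, -2)) == max(b, tot)) -> false; return 16. compute2: tot = 4; (max(max(a, -2), (-max(a, -2))) == max(b, tot)) -> false; return 16. Both give 16.
An exhaustive pass over the 45 declared inputs shows identical outputs.
verdict: equivalent


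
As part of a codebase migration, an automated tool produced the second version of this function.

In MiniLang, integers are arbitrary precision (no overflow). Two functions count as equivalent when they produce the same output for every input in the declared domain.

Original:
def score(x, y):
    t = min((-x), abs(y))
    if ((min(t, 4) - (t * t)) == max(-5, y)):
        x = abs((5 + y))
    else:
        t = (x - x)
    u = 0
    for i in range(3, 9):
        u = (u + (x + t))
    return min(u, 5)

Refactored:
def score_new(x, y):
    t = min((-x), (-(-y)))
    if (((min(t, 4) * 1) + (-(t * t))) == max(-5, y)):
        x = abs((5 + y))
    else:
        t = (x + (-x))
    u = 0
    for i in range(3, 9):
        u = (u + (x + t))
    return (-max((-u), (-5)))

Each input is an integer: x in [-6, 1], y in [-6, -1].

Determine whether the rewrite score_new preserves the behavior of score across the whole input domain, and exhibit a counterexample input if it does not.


x=-6, y=-2 yields 5 from score but -36 from score_new.
verdict: not equivalent; witness: x=-6, y=-2


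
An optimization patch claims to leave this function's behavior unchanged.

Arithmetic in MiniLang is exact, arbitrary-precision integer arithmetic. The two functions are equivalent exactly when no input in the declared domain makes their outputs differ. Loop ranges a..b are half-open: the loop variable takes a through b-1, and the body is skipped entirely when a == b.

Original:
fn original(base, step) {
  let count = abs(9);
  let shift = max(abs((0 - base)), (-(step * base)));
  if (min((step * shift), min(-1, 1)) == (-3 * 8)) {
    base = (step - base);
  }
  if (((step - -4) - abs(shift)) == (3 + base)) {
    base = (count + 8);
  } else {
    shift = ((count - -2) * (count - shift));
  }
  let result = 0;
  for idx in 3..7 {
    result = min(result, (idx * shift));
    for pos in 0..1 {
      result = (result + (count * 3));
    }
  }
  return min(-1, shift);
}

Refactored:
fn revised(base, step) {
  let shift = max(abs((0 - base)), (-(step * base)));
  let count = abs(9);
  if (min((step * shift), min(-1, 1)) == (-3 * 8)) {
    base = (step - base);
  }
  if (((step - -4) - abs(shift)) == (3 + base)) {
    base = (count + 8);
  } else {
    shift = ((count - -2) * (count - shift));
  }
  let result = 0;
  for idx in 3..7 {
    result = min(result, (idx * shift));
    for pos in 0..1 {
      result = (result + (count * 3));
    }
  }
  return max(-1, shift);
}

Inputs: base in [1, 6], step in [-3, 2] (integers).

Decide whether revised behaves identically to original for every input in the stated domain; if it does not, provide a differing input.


Consider the input base=1, step=-3.
original: count=9, then shift=3, then (min((step * shift), min(-1, 1)) == (-3 * 8)) is false, then (((step - -4) - abs(shift)) == (3 + base)) is false, then shift=66, then result=0, then (idx=3), then result=0, then (pos=0), then result=27, then (idx=4), then result=27, then (pos=0), then result=54, then (idx=5), then result=54, then (pos=0), then result=81, then (idx=6), then result=81, then (pos=0), then result=108, then returns -1
revised: shift=3, then count=9, then (min((step * shift), min(-1, 1)) == (-3 * 8)) is false, then (((step - -4) - abs(shift)) == (3 + base)) is false, then shift=66, then result=0, then (idx=3), then result=0, then (pos=0), then result=27, then (idx=4), then result=27, then (pos=0), then result=54, then (idx=5), then result=54, then (pos=0), then result=81, then (idx=6), then result=81, then (pos=0), then result=108, then returns 66
-1 vs 66 — the two versions disagree here.
verdict: not equivalent; witness: base=1, step=-3


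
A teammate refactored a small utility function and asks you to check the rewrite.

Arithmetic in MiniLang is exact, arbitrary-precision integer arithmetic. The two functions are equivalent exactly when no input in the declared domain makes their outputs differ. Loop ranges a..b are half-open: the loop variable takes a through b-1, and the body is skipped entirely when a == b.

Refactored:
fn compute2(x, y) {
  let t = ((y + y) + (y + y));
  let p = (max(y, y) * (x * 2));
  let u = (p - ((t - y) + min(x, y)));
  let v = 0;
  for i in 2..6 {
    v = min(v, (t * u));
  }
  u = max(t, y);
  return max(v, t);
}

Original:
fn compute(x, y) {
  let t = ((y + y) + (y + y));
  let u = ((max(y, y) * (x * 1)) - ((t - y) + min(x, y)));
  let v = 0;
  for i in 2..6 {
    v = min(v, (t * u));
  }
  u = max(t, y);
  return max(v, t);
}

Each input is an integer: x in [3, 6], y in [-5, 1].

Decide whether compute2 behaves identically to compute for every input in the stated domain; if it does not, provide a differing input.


Take x=3, y=-5.
compute: t becomes -20; next u becomes 5; next v becomes 0; next at i=2:; next v becomes -100; next at i=3:; next v becomes -100; next at i=4:; next v becomes -100; next at i=5:; next v becomes -100; next u becomes -5; next final value -20
compute2: t becomes -20; next p becomes -30; next u becomes -10; next v becomes 0; next at i=2:; next v becomes 0; next at i=3:; next v becomes 0; next at i=4:; next v becomes 0; next at i=5:; next v becomes 0; next u becomes -5; next final value 0
-20 against 0: the behavior changed.
verdict: not equivalent; witness: x=3, y=-5


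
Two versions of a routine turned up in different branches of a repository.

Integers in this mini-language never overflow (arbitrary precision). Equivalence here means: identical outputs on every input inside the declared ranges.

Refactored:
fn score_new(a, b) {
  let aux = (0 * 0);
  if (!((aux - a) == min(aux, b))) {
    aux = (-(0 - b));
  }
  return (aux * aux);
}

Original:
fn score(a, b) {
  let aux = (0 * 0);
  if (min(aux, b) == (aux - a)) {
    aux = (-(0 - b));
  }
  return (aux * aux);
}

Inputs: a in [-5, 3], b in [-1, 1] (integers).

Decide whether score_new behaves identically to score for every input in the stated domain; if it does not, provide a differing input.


These are not equivalent — on a=-5, b=-1 the outputs split (0 vs 1).
score: aux=0, then (min(aux, b) == (aux - a)) is false, then returns 0
score_new: aux=0, then (!((aux - a) == min(aux, b))) is true, then aux=-1, then returns 1
verdict: not equivalent; witness: a=-5, b=-1


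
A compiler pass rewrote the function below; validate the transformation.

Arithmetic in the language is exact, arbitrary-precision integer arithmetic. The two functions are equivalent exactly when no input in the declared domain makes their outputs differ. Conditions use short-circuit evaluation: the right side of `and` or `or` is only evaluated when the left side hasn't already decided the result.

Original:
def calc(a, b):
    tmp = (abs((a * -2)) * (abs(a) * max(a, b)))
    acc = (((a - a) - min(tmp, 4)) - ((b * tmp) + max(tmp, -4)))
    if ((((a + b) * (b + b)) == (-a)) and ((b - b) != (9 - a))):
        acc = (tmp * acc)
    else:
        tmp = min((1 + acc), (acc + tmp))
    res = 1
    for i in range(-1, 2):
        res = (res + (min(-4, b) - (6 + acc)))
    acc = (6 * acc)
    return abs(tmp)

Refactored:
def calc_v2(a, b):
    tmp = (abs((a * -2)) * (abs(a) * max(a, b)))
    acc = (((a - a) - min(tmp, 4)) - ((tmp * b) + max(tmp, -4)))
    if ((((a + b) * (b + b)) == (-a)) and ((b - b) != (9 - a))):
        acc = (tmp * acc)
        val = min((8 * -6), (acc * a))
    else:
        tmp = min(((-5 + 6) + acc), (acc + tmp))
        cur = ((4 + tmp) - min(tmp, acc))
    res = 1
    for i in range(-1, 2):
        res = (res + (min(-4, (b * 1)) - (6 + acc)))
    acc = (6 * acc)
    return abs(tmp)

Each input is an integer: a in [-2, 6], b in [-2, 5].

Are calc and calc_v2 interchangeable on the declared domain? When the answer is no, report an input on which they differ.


Reading the diff, among the changes: local variable names differ; also constant usage differs; also arithmetic usage differs; also statement counts differ; also min/max/abs usage differs.
Tracing a=5, b=5: calc: tmp = 250; acc = -1504; ((((a + b) * (b + b)) == (-a)) and ((b - b) != (9 - a))) -> false; tmp = -1503; res = 1; [i=-1]; res = 1495; [i=0]; res = 2989; [i=1]; res = 4483; acc = -9024; return 1503 | calc_v2: tmp = 250; acc = -1504; ((((a + b) * (b + b)) == (-a)) and ((b - b) != (9 - a))) -> false; tmp = -1503; cur = 5; res = 1; [i=-1]; res = 1495; [i=0]; res = 2989; [i=1]; res = 4483; acc = -9024; return 1503 — matching result 1503.
An exhaustive pass over the 72 declared inputs shows identical outputs.
verdict: equivalent


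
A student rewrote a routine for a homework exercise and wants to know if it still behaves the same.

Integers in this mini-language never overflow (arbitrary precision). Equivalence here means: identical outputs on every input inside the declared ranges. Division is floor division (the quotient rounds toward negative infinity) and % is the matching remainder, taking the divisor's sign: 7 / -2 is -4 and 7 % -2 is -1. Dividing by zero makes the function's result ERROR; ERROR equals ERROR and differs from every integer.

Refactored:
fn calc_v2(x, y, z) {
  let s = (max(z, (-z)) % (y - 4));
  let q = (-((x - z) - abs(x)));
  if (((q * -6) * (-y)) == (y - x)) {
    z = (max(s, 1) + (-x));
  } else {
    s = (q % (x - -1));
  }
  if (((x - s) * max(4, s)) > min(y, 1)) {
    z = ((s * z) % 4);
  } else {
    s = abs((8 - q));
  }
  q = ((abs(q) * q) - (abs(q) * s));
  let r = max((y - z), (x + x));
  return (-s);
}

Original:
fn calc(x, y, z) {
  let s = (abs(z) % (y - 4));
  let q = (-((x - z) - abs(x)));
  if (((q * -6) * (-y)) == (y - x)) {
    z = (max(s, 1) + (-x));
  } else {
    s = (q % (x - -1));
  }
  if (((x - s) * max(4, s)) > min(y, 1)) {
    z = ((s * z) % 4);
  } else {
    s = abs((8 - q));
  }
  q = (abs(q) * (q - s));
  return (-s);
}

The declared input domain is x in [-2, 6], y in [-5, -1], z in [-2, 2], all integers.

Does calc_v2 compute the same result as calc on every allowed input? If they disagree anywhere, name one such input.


Reading the diff, among the changes: local variable names differ; arithmetic usage differs; statement counts differ; min/max/abs usage differs.
Spot check at x=0, y=-4, z=-2 — calc: s := -6 | q := -2 | (((q * -6) * (-y)) == (y - x)): false | s := 0 | (((x - s) * max(4, s)) > min(y, 1)): true | z := 0 | q := -4 | result 0. calc_v2: s := -6 | q := -2 | (((q * -6) * (-y)) == (y - x)): false | s := 0 | (((x - s) * max(4, s)) > min(y, 1)): true | z := 0 | q := -4 | r := 0 | result 0. Both give 0.
An exhaustive pass over the 225 declared inputs shows identical outputs.
verdict: equivalent


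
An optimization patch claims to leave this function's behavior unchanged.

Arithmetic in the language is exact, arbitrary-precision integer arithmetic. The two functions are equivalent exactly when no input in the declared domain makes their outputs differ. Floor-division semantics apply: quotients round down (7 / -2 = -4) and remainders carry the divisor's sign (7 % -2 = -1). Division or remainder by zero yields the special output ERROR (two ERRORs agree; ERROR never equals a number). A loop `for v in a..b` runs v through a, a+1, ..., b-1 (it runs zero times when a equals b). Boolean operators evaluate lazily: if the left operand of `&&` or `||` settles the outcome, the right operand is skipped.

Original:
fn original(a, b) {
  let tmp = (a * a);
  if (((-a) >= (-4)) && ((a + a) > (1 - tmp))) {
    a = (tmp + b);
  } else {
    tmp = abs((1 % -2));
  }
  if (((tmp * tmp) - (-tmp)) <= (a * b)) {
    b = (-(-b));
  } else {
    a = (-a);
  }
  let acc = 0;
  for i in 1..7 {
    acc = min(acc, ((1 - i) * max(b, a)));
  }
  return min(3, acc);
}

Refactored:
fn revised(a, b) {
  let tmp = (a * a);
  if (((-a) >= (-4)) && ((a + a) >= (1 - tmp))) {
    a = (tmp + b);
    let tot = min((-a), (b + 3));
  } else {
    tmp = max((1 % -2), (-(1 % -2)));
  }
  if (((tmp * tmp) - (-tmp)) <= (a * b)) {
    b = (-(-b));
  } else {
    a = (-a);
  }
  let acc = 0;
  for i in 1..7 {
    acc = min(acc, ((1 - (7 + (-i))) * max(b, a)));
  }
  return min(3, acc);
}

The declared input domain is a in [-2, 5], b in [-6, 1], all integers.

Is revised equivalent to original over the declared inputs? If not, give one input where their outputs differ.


Equivalent. The suspicious edit (`((a + a) > (1 - tmp))` became `((a + a) >= (1 - tmp))`) never changes the result for any input inside the declared domain.
Across all 64 domain points the two functions coincide.
Spot check at a=1, b=-5 — original: tmp becomes 1; next (((-a) >= (-4)) && ((a + a) > (1 - tmp))) evaluates to true; next a becomes -4; next (((tmp * tmp) - (-tmp)) <= (a * b)) evaluates to true; next b becomes -5; next acc becomes 0; next at i=1:; next acc becomes 0; next at i=2:; next acc becomes 0; next at i=3:; next acc becomes 0; next at i=4:; next acc becomes 0; next at i=5:; next acc becomes 0; next at i=6:; next acc becomes 0; next final value 0. revised: tmp becomes 1; next (((-a) >= (-4)) && ((a + a) >= (1 - tmp))) evaluates to true; next a becomes -4; next tot becomes -2; next (((tmp * tmp) - (-tmp)) <= (a * b)) evaluates to true; next b becomes -5; next acc becomes 0; next at i=1:; next acc becomes 0; next at i=2:; next acc becomes 0; next at i=3:; next acc becomes 0; next at i=4:; next acc becomes 0; next at i=5:; next acc becomes 0; next at i=6:; next acc becomes 0; next final value 0. Both give 0.
verdict: equivalent


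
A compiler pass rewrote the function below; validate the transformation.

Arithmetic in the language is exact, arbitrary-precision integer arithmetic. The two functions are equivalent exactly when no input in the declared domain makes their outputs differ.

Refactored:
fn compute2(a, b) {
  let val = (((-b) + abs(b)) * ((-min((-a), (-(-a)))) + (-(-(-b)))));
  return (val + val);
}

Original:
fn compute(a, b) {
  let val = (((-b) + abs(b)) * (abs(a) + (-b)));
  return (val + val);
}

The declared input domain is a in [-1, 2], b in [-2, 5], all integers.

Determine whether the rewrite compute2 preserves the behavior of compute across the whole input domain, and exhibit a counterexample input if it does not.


The two versions differ — the changes include min/max/abs usage differs.
As a probe, take a=2, b=3: compute runs val = 0; return 0; compute2 runs val = 0; return 0; both end at 0.
Sweeping the whole domain (32 inputs) finds no disagreement.
verdict: equivalent


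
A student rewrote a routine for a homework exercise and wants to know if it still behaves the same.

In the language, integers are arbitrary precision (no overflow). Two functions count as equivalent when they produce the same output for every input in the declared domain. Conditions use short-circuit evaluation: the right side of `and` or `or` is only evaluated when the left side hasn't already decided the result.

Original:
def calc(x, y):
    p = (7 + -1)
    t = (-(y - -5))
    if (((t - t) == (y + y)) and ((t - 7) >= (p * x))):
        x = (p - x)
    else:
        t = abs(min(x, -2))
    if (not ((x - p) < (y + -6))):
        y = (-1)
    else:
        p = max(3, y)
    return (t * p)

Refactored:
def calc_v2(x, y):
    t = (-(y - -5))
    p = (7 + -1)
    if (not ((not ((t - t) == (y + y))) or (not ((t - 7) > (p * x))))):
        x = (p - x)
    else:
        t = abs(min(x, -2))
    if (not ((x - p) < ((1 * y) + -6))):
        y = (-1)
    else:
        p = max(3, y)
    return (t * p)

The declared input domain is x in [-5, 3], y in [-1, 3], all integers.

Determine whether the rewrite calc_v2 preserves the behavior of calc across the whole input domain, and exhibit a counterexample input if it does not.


Not equivalent: x=-2, y=0 separates them (-30 vs 6).
calc: p = 6; t = -5; (((t - t) == (y + y)) and ((t - 7) >= (p * x))) -> true; x = 8; (not ((x - p) < (y + -6))) -> true; y = -1; return -30
calc_v2: t = -5; p = 6; (not ((not ((t - t) == (y + y))) or (not ((t - 7) > (p * x))))) -> false; t = 2; (not ((x - p) < ((1 * y) + -6))) -> false; p = 3; return 6
verdict: not equivalent; witness: x=-2, y=0


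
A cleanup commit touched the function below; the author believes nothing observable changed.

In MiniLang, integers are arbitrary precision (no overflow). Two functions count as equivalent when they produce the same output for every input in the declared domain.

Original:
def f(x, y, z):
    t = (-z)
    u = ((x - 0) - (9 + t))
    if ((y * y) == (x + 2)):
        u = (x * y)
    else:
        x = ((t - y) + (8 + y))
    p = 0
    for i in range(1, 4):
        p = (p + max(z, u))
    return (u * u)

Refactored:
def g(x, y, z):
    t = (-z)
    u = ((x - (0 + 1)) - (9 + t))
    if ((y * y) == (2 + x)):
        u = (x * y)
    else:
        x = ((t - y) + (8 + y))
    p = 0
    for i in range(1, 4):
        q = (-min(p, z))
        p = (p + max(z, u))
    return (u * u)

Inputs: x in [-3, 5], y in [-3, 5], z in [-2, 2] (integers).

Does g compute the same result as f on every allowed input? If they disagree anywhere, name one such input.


The rewrite breaks on x=-3, y=-3, z=-2, where the results are 196 and 225.
f: t = 2; u = -14; ((y * y) == (x + 2)) -> false; x = 10; p = 0; [i=1]; p = -2; [i=2]; p = -4; [i=3]; p = -6; return 196
g: t = 2; u = -15; ((y * y) == (2 + x)) -> false; x = 10; p = 0; [i=1]; q = 2; p = -2; [i=2]; q = 2; p = -4; [i=3]; q = 4; p = -6; return 225
verdict: not equivalent; witness: x=-3, y=-3, z=-2


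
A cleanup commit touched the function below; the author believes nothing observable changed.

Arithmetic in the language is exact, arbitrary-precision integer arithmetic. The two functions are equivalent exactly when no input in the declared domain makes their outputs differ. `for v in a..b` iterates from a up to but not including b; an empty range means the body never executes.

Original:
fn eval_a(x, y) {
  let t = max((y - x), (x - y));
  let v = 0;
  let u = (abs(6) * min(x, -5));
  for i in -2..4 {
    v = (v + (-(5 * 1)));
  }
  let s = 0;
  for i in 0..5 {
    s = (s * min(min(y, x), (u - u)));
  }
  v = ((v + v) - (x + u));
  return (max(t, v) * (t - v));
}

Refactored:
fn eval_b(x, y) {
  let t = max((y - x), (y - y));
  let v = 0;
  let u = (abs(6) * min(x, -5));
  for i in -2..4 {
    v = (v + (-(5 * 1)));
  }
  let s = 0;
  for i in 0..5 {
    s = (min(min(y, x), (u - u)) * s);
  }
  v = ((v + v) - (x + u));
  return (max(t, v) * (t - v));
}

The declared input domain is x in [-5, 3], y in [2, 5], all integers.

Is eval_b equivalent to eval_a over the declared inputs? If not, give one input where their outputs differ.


Not equivalent: x=3, y=2 separates them (34 vs 0).
eval_a: t becomes 1; next v becomes 0; next u becomes -30; next at i=-2:; next v becomes -5; next at i=-1:; next v becomes -10; next at i=0:; next v becomes -15; next at i=1:; next v becomes -20; next at i=2:; next v becomes -25; next at i=3:; next v becomes -30; next s becomes 0; next at i=0:; next s becomes 0; next at i=1:; next s becomes 0; next at i=2:; next s becomes 0; next at i=3:; next s becomes 0; next at i=4:; next s becomes 0; next v becomes -33; next final value 34
eval_b: t becomes 0; next v becomes 0; next u becomes -30; next at i=-2:; next v becomes -5; next at i=-1:; next v becomes -10; next at i=0:; next v becomes -15; next at i=1:; next v becomes -20; next at i=2:; next v becomes -25; next at i=3:; next v becomes -30; next s becomes 0; next at i=0:; next s becomes 0; next at i=1:; next s becomes 0; next at i=2:; next s becomes 0; next at i=3:; next s becomes 0; next at i=4:; next s becomes 0; next v becomes -33; next final value 0
verdict: not equivalent; witness: x=3, y=2


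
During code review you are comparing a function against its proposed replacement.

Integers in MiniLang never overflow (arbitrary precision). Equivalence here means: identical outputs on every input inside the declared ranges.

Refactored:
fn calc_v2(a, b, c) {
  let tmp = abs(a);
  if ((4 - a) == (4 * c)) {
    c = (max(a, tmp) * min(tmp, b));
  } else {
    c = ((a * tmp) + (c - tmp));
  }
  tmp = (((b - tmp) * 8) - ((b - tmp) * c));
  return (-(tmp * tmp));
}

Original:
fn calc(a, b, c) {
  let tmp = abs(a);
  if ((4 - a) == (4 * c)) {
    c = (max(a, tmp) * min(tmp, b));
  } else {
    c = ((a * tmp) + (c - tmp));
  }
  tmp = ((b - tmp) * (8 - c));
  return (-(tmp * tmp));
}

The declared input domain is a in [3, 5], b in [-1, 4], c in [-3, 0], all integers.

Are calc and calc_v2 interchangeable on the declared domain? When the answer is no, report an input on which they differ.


Changes here: arithmetic usage differs; the full 72-point sweep finds no disagreement.
verdict: equivalent


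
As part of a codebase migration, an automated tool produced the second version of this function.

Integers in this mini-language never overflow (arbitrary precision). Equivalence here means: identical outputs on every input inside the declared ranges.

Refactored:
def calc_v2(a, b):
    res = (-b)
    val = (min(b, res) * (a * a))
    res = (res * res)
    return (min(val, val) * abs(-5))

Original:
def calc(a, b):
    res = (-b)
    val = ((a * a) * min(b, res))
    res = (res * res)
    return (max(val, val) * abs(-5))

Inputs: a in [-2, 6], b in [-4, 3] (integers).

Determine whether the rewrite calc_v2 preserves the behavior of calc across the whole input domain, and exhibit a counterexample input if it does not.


Equivalent. The edit looks behavioral (`max(val, val)` became `min(val, val)`), but over these ranges it never changes the outcome.
Checked all 72 inputs in the declared domain: the outputs agree on every one.
As a probe, take a=6, b=-1: calc runs res := 1 | val := -36 | res := 1 | result -180; calc_v2 runs res := 1 | val := -36 | res := 1 | result -180; both end at -180.
verdict: equivalent


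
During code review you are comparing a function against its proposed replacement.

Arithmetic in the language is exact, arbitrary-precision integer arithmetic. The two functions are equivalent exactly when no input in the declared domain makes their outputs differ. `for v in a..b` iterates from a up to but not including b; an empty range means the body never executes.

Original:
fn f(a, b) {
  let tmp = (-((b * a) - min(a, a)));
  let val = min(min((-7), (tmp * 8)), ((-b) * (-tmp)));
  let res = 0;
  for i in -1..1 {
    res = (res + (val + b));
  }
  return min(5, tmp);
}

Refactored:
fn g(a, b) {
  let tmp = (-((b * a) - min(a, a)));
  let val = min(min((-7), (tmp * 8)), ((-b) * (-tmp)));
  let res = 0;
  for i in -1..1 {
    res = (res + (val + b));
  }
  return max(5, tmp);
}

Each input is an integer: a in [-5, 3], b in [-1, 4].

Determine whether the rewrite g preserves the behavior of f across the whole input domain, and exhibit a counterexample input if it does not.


Evaluate both at a=-5, b=-1.
f: tmp becomes -10; next val becomes -80; next res becomes 0; next at i=-1:; next res becomes -81; next at i=0:; next res becomes -162; next final value -10
g: tmp becomes -10; next val becomes -80; next res becomes 0; next at i=-1:; next res becomes -81; next at i=0:; next res becomes -162; next final value 5
-10 and 5 differ, so these are not the same function on this domain.
verdict: not equivalent; witness: a=-5, b=-1


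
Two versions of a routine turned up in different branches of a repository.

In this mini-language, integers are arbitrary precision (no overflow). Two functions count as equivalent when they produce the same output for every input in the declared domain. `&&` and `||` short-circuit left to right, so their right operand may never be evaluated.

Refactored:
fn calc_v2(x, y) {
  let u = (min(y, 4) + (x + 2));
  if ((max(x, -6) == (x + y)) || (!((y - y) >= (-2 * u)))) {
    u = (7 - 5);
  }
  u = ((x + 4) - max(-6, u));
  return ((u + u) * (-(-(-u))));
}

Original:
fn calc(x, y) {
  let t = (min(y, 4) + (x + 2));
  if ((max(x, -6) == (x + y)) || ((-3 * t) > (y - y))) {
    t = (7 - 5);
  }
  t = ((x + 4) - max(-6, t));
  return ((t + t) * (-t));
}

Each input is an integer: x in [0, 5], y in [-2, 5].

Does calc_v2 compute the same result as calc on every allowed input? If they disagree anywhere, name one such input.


Equivalent. The suspicious edit (`-3` became `-2`) never changes the result for any input inside the declared domain.
Across all 48 domain points the two functions coincide.
One worked example (x=4, y=0) — calc: t=6, then ((max(x, -6) == (x + y)) || ((-3 * t) > (y - y))) is true, then t=2, then t=6, then returns -72; calc_v2: u=6, then ((max(x, -6) == (x + y)) || (!((y - y) >= (-2 * u)))) is true, then u=2, then u=6, then returns -72; agreement on -72.
verdict: equivalent


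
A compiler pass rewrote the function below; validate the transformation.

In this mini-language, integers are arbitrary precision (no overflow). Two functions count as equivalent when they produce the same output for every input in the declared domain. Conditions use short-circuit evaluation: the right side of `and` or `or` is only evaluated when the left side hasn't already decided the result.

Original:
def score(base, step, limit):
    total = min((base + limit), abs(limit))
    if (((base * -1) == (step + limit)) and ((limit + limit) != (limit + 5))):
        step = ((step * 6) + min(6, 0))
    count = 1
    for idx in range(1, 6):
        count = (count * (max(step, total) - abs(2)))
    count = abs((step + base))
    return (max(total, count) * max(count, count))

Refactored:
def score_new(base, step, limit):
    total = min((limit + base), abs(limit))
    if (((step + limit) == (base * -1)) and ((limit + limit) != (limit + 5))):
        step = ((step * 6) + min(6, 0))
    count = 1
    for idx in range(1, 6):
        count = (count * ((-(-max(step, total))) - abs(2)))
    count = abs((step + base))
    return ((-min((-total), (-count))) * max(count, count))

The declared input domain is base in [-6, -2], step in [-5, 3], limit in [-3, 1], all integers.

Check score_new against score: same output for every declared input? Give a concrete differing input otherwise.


Equivalent — the differences include min/max/abs usage differs, yet no declared input distinguishes the two.
One worked example (base=-4, step=-4, limit=-1) — score: total := -5 | (((base * -1) == (step + limit)) and ((limit + limit) != (limit + 5))): false | count := 1 | iter idx=1: | count := -6 | iter idx=2: | count := 36 | iter idx=3: | count := -216 | iter idx=4: | count := 1296 | iter idx=5: | count := -7776 | count := 8 | result 64; score_new: total := -5 | (((step + limit) == (base * -1)) and ((limit + limit) != (limit + 5))): false | count := 1 | iter idx=1: | count := -6 | iter idx=2: | count := 36 | iter idx=3: | count := -216 | iter idx=4: | count := 1296 | iter idx=5: | count := -7776 | count := 8 | result 64; agreement on 64.
An exhaustive pass over the 225 declared inputs shows identical outputs.
verdict: equivalent


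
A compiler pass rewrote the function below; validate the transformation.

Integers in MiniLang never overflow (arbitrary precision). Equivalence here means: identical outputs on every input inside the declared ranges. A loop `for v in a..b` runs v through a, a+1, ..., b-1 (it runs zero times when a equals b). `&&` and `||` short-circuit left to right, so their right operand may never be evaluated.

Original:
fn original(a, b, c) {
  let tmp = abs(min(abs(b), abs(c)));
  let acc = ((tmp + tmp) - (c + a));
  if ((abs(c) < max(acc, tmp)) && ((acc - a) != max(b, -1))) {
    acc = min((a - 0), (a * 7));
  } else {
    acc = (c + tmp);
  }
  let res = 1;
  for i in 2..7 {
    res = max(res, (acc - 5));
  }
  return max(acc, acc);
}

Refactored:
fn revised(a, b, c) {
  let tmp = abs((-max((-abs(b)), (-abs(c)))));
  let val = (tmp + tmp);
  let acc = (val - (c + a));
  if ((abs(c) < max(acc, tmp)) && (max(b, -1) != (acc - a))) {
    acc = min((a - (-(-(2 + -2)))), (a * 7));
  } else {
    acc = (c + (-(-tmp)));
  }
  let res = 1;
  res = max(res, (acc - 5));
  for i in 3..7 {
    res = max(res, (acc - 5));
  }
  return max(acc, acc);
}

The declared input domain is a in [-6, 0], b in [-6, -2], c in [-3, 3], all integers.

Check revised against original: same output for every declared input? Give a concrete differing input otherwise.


Side by side, the visible changes include: loop structure differs; arithmetic usage differs; constant usage differs; min/max/abs usage differs; statement counts differ; local variable names differ.
Tracing a=-2, b=-3, c=2: original: tmp=2, then acc=4, then ((abs(c) < max(acc, tmp)) && ((acc - a) != max(b, -1))) is true, then acc=-14, then res=1, then (i=2), then res=1, then (i=3), then res=1, then (i=4), then res=1, then (i=5), then res=1, then (i=6), then res=1, then returns -14 | revised: tmp=2, then val=4, then acc=4, then ((abs(c) < max(acc, tmp)) && (max(b, -1) != (acc - a))) is true, then acc=-14, then res=1, then res=1, then (i=3), then res=1, then (i=4), then res=1, then (i=5), then res=1, then (i=6), then res=1, then returns -14 — matching result -14.
Every one of the 245 inputs gives matching results.
verdict: equivalent


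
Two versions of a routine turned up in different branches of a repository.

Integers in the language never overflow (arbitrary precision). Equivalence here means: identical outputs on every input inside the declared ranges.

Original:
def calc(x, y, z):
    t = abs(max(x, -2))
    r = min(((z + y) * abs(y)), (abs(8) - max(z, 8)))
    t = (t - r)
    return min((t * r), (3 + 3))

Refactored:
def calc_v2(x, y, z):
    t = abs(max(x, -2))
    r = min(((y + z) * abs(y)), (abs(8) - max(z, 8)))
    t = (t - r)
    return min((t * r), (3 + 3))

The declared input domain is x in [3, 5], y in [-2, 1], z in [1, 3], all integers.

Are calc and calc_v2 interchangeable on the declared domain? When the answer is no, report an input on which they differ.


Reading the diff, among the changes: same computation, different form.
Spot check at x=4, y=-2, z=3 — calc: t=4, then r=0, then t=4, then returns 0. calc_v2: t=4, then r=0, then t=4, then returns 0. Both give 0.
Checked all 36 inputs in the declared domain: the outputs agree on every one.
verdict: equivalent


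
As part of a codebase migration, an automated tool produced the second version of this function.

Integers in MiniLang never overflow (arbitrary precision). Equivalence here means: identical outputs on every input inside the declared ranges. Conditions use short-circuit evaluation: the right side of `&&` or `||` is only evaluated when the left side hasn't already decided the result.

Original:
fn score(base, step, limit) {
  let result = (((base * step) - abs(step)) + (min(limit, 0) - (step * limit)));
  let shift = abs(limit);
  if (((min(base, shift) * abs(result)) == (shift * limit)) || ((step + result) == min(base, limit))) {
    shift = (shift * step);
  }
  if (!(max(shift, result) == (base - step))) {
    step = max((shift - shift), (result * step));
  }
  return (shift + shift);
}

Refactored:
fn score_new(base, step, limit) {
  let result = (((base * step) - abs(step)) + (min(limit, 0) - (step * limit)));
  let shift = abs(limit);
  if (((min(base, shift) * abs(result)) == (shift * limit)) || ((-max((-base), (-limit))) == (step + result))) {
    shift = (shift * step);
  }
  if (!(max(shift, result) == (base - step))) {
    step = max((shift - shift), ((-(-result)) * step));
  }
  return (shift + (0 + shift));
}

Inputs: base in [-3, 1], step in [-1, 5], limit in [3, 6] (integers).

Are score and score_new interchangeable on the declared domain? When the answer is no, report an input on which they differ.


Equivalent — the differences include arithmetic usage differs, plus constant usage differs, plus min/max/abs usage differs, yet no declared input distinguishes the two.
One worked example (base=1, step=1, limit=5) — score: result=-5, then shift=5, then (((min(base, shift) * abs(result)) == (shift * limit)) || ((step + result) == min(base, limit))) is false, then (!(max(shift, result) == (base - step))) is true, then step=0, then returns 10; score_new: result=-5, then shift=5, then (((min(base, shift) * abs(result)) == (shift * limit)) || ((-max((-base), (-limit))) == (step + result))) is false, then (!(max(shift, result) == (base - step))) is true, then step=0, then returns 10; agreement on 10.
Checked all 140 inputs in the declared domain: the outputs agree on every one.
verdict: equivalent
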